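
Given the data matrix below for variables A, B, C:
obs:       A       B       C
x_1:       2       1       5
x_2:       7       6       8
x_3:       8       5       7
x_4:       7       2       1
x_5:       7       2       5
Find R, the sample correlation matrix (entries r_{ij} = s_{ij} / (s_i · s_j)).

Step 1 — column means:
  mean(A) = (2 + 7 + 8 + 7 + 7) / 5 = 31/5 = 6.2
  mean(B) = (1 + 6 + 5 + 2 + 2) / 5 = 16/5 = 3.2
  mean(C) = (5 + 8 + 7 + 1 + 5) / 5 = 26/5 = 5.2

Step 2 — sample variances and covariances s[i,j] = (1/(n-1)) · Σ_k (x_{k,i} - mean_i) · (x_{k,j} - mean_j), with n-1 = 4:
  s[A,A] = ((-4.2)·(-4.2) + (0.8)·(0.8) + (1.8)·(1.8) + (0.8)·(0.8) + (0.8)·(0.8)) / 4 = 22.8/4 = 5.7
  s[A,B] = ((-4.2)·(-2.2) + (0.8)·(2.8) + (1.8)·(1.8) + (0.8)·(-1.2) + (0.8)·(-1.2)) / 4 = 12.8/4 = 3.2
  s[A,C] = ((-4.2)·(-0.2) + (0.8)·(2.8) + (1.8)·(1.8) + (0.8)·(-4.2) + (0.8)·(-0.2)) / 4 = 2.8/4 = 0.7
  s[B,B] = ((-2.2)·(-2.2) + (2.8)·(2.8) + (1.8)·(1.8) + (-1.2)·(-1.2) + (-1.2)·(-1.2)) / 4 = 18.8/4 = 4.7
  s[B,C] = ((-2.2)·(-0.2) + (2.8)·(2.8) + (1.8)·(1.8) + (-1.2)·(-4.2) + (-1.2)·(-0.2)) / 4 = 16.8/4 = 4.2
  s[C,C] = ((-0.2)·(-0.2) + (2.8)·(2.8) + (1.8)·(1.8) + (-4.2)·(-4.2) + (-0.2)·(-0.2)) / 4 = 28.8/4 = 7.2
  Sample standard deviations s_i = √(s[i,i]):
  s(A) = √(5.7) = 2.3875
  s(B) = √(4.7) = 2.1679
  s(C) = √(7.2) = 2.6833

Step 3 — r_{ij} = s_{ij} / (s_i · s_j):
  r[A,A] = 1 (diagonal).
  r[A,B] = 3.2 / (2.3875 · 2.1679) = 3.2 / 5.1759 = 0.6182
  r[A,C] = 0.7 / (2.3875 · 2.6833) = 0.7 / 6.4062 = 0.1093
  r[B,B] = 1 (diagonal).
  r[B,C] = 4.2 / (2.1679 · 2.6833) = 4.2 / 5.8172 = 0.722
  r[C,C] = 1 (diagonal).

R is symmetric with unit diagonal. Assembling:

R = [[1, 0.6182, 0.1093],
 [0.6182, 1, 0.722],
 [0.1093, 0.722, 1]]


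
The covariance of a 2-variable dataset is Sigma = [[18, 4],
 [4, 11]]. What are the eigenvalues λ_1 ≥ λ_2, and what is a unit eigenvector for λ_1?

Step 1 — characteristic polynomial of 2×2 Sigma:
  det(Sigma - λI) = λ² - trace · λ + det = 0.
  trace = 18 + 11 = 29, det = 18·11 - (4)² = 182.
Step 2 — discriminant:
  Δ = trace² - 4·det = 841 - 728 = 113.
Step 3 — eigenvalues:
  λ = (trace ± √Δ)/2 = (29 ± 10.6301)/2,
  λ_1 = 19.8151,  λ_2 = 9.1849.

Step 4 — unit eigenvector for λ_1: solve (Sigma - λ_1 I)v = 0. First row:
  (18 - 19.8151)·v_x + (4)·v_y = 0, i.e. (-1.8151)·v_x + (4)·v_y = 0,
  so v ∝ (b, λ_1 - a) = (4, 1.8151) = u.
  ||u|| = √((4)² + (1.8151)²) = √(19.2945) ≈ 4.3925,
  v_1 = u/||u|| ≈ (0.9106, 0.4132) (||v_1|| = 1).

λ_1 = 19.8151,  λ_2 = 9.1849;  v_1 ≈ (0.9106, 0.4132)


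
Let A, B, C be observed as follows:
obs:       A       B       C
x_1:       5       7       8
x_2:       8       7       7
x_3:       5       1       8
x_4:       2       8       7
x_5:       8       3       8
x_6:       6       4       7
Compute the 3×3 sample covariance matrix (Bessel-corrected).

Step 1 — column means:
  mean(A) = (5 + 8 + 5 + 2 + 8 + 6) / 6 = 34/6 = 5.6667
  mean(B) = (7 + 7 + 1 + 8 + 3 + 4) / 6 = 30/6 = 5
  mean(C) = (8 + 7 + 8 + 7 + 8 + 7) / 6 = 45/6 = 7.5

Step 2 — sample covariance S[i,j] = (1/(n-1)) · Σ_k (x_{k,i} - mean_i) · (x_{k,j} - mean_j), with n-1 = 5.
  S[A,A] = ((-0.6667)·(-0.6667) + (2.3333)·(2.3333) + (-0.6667)·(-0.6667) + (-3.6667)·(-3.6667) + (2.3333)·(2.3333) + (0.3333)·(0.3333)) / 5 = 25.3333/5 = 5.0667
  S[A,B] = ((-0.6667)·(2) + (2.3333)·(2) + (-0.6667)·(-4) + (-3.6667)·(3) + (2.3333)·(-2) + (0.3333)·(-1)) / 5 = -10/5 = -2
  S[A,C] = ((-0.6667)·(0.5) + (2.3333)·(-0.5) + (-0.6667)·(0.5) + (-3.6667)·(-0.5) + (2.3333)·(0.5) + (0.3333)·(-0.5)) / 5 = 1/5 = 0.2
  S[B,B] = ((2)·(2) + (2)·(2) + (-4)·(-4) + (3)·(3) + (-2)·(-2) + (-1)·(-1)) / 5 = 38/5 = 7.6
  S[B,C] = ((2)·(0.5) + (2)·(-0.5) + (-4)·(0.5) + (3)·(-0.5) + (-2)·(0.5) + (-1)·(-0.5)) / 5 = -4/5 = -0.8
  S[C,C] = ((0.5)·(0.5) + (-0.5)·(-0.5) + (0.5)·(0.5) + (-0.5)·(-0.5) + (0.5)·(0.5) + (-0.5)·(-0.5)) / 5 = 1.5/5 = 0.3

S is symmetric (S[j,i] = S[i,j]). Assembling:

S = [[5.0667, -2, 0.2],
 [-2, 7.6, -0.8],
 [0.2, -0.8, 0.3]]


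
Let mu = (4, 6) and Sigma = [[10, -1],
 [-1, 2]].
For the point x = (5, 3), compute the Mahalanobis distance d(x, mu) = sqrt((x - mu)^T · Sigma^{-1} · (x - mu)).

Step 1 — centre the observation: (x - mu) = (1, -3).

Step 2 — invert Sigma. det(Sigma) = 10·2 - (-1)² = 19.
  Sigma^{-1} = (1/det) · [[d, -b], [-b, a]] = [[0.1053, 0.0526],
 [0.0526, 0.5263]].

Step 3 — form the quadratic (x - mu)^T · Sigma^{-1} · (x - mu):
  Sigma^{-1} · (x - mu) = (-0.0526, -1.5263).
  (x - mu)^T · [Sigma^{-1} · (x - mu)] = (1)·(-0.0526) + (-3)·(-1.5263) = 4.5263.

Step 4 — take square root: d = √(4.5263) ≈ 2.1275.

d(x, mu) = √(4.5263) ≈ 2.1275


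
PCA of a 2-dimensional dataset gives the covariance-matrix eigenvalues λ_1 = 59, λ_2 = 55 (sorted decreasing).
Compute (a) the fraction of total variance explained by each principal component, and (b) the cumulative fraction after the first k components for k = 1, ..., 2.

Step 1 — total variance = trace(Sigma) = Σ λ_i = 59 + 55 = 114.

Step 2 — fraction explained by component i = λ_i / Σ λ:
  PC1: 59/114 = 0.5175
  PC2: 55/114 = 0.4825

Step 3 — cumulative fraction after k components = (λ_1 + ... + λ_k) / Σ λ:
  k = 1: 59/114 = 0.5175
  k = 2: (59 + 55)/114 = 114/114 = 1

Summary (fraction, with percent):

explained: PC1 0.5175 (51.75%), PC2 0.4825 (48.25%);  cumulative: 0.5175, 1


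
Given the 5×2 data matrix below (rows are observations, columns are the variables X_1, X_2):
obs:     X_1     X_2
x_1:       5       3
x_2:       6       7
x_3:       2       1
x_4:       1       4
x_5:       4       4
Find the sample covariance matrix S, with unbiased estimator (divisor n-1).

Step 1 — column means:
  mean(X_1) = (5 + 6 + 2 + 1 + 4) / 5 = 18/5 = 3.6
  mean(X_2) = (3 + 7 + 1 + 4 + 4) / 5 = 19/5 = 3.8

Step 2 — sample covariance S[i,j] = (1/(n-1)) · Σ_k (x_{k,i} - mean_i) · (x_{k,j} - mean_j), with n-1 = 4.
  S[X_1,X_1] = ((1.4)·(1.4) + (2.4)·(2.4) + (-1.6)·(-1.6) + (-2.6)·(-2.6) + (0.4)·(0.4)) / 4 = 17.2/4 = 4.3
  S[X_1,X_2] = ((1.4)·(-0.8) + (2.4)·(3.2) + (-1.6)·(-2.8) + (-2.6)·(0.2) + (0.4)·(0.2)) / 4 = 10.6/4 = 2.65
  S[X_2,X_2] = ((-0.8)·(-0.8) + (3.2)·(3.2) + (-2.8)·(-2.8) + (0.2)·(0.2) + (0.2)·(0.2)) / 4 = 18.8/4 = 4.7

S is symmetric (S[j,i] = S[i,j]). Assembling:

S = [[4.3, 2.65],
 [2.65, 4.7]]


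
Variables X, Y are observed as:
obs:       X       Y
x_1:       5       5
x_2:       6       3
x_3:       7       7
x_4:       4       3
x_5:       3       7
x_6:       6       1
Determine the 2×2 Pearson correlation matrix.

Step 1 — column means:
  mean(X) = (5 + 6 + 7 + 4 + 3 + 6) / 6 = 31/6 = 5.1667
  mean(Y) = (5 + 3 + 7 + 3 + 7 + 1) / 6 = 26/6 = 4.3333

Step 2 — sample variances and covariances s[i,j] = (1/(n-1)) · Σ_k (x_{k,i} - mean_i) · (x_{k,j} - mean_j), with n-1 = 5:
  s[X,X] = ((-0.1667)·(-0.1667) + (0.8333)·(0.8333) + (1.8333)·(1.8333) + (-1.1667)·(-1.1667) + (-2.1667)·(-2.1667) + (0.8333)·(0.8333)) / 5 = 10.8333/5 = 2.1667
  s[X,Y] = ((-0.1667)·(0.6667) + (0.8333)·(-1.3333) + (1.8333)·(2.6667) + (-1.1667)·(-1.3333) + (-2.1667)·(2.6667) + (0.8333)·(-3.3333)) / 5 = -3.3333/5 = -0.6667
  s[Y,Y] = ((0.6667)·(0.6667) + (-1.3333)·(-1.3333) + (2.6667)·(2.6667) + (-1.3333)·(-1.3333) + (2.6667)·(2.6667) + (-3.3333)·(-3.3333)) / 5 = 29.3333/5 = 5.8667
  Sample standard deviations s_i = √(s[i,i]):
  s(X) = √(2.1667) = 1.472
  s(Y) = √(5.8667) = 2.4221

Step 3 — r_{ij} = s_{ij} / (s_i · s_j):
  r[X,X] = 1 (diagonal).
  r[X,Y] = -0.6667 / (1.472 · 2.4221) = -0.6667 / 3.5653 = -0.187
  r[Y,Y] = 1 (diagonal).

R is symmetric with unit diagonal. Assembling:

R = [[1, -0.187],
 [-0.187, 1]]


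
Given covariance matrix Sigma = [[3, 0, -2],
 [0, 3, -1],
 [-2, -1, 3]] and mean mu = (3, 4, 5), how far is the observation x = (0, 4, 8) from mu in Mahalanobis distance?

Step 1 — centre the observation: (x - mu) = (-3, 0, 3).

Step 2 — invert Sigma (cofactor / det for 3×3, or solve directly):
  Sigma^{-1} = [[0.6667, 0.1667, 0.5],
 [0.1667, 0.4167, 0.25],
 [0.5, 0.25, 0.75]].

Step 3 — form the quadratic (x - mu)^T · Sigma^{-1} · (x - mu):
  Sigma^{-1} · (x - mu) = (-0.5, 0.25, 0.75).
  (x - mu)^T · [Sigma^{-1} · (x - mu)] = (-3)·(-0.5) + (0)·(0.25) + (3)·(0.75) = 3.75.

Step 4 — take square root: d = √(3.75) ≈ 1.9365.

d(x, mu) = √(3.75) ≈ 1.9365


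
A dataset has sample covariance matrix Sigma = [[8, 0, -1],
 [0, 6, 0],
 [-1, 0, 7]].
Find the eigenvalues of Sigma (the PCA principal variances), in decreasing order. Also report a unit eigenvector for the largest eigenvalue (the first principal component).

Step 1 — characteristic polynomial p(λ) = det(λI - Sigma) = λ³ - tr·λ² + c_1·λ - det, where tr = trace, c_1 = sum of the principal 2×2 minors, det = det(Sigma):
  tr = 8 + 6 + 7 = 21,
  c_1 = (8·6 - (0)²) + (8·7 - (-1)²) + (6·7 - (0)²) = 48 + 55 + 42 = 145,
  det = 8·(6·7 - (0)²) - (0)·((0)·7 - (0)·(-1)) + (-1)·((0)·(0) - 6·(-1)) = 8·(42) - (0)·(0) + (-1)·(6) = 330.
  So p(λ) = λ³ - 21λ² + 145λ - 330.
Step 2 — look for an integer root (rational root theorem: any rational root is an integer divisor of 330). Testing λ = 6:
  p(6) = 216 - 756 + 870 - 330 = 0  ✓
  Dividing out (λ - 6): p(λ) = (λ - 6)(λ² - 15λ + 55).
Step 3 — remaining eigenvalues from the quadratic λ² - 15λ + 55 = 0:
  Δ = 15² - 4·55 = 225 - 220 = 5,  λ = (15 ± √5)/2 = (15 ± 2.2361)/2 ≈ 8.618 or 6.382.
  Sorted: λ_1 = 8.618,  λ_2 = 6.382,  λ_3 = 6  (check: sum = 21 = tr ✓).

Step 4 — unit eigenvector for λ_1 ≈ 8.618: v spans the null space of (Sigma - λ_1 I), whose rows are
  r_1 = (-0.618, 0, -1),  r_2 = (0, -2.618, 0),  r_3 = (-1, 0, -1.618).
  v is orthogonal to every row, so take v ∝ r_1 × r_2 = ((0)·(0) - (-1)·(-2.618), (-1)·(0) - (-0.618)·(0), (-0.618)·(-2.618) - (0)·(0)) ≈ (-2.618, 0, 1.618).
  Rescale (multiply by -1 so the first nonzero entry is positive): u = (2.618, 0, -1.618).
  ||u|| = √((2.618)² + (0)² + (-1.618)²) = √(9.4721) ≈ 3.0777,  v_1 = u/||u|| ≈ (0.8507, 0, -0.5257) (||v_1|| = 1).

λ_1 = 8.618,  λ_2 = 6.382,  λ_3 = 6;  v_1 ≈ (0.8507, 0, -0.5257)


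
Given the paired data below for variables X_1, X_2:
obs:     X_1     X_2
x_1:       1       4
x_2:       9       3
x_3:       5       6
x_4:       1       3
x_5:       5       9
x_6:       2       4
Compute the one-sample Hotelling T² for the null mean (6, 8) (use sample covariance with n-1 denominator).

Step 1 — sample mean vector:
  mean(X_1) = (1 + 9 + 5 + 1 + 5 + 2) / 6 = 23/6 = 3.8333
  mean(X_2) = (4 + 3 + 6 + 3 + 9 + 4) / 6 = 29/6 = 4.8333
  x̄ = (3.8333, 4.8333),  deviation x̄ - mu_0 = (3.8333, 4.8333) - (6, 8) = (-2.1667, -3.1667).

Step 2 — sample covariance matrix, S[i,j] = (1/(n-1)) · Σ_k (x_{k,i} - mean_i) · (x_{k,j} - mean_j), divisor n-1 = 5:
  S[X_1,X_1] = ((-2.8333)·(-2.8333) + (5.1667)·(5.1667) + (1.1667)·(1.1667) + (-2.8333)·(-2.8333) + (1.1667)·(1.1667) + (-1.8333)·(-1.8333)) / 5 = 48.8333/5 = 9.7667
  S[X_1,X_2] = ((-2.8333)·(-0.8333) + (5.1667)·(-1.8333) + (1.1667)·(1.1667) + (-2.8333)·(-1.8333) + (1.1667)·(4.1667) + (-1.8333)·(-0.8333)) / 5 = 5.8333/5 = 1.1667
  S[X_2,X_2] = ((-0.8333)·(-0.8333) + (-1.8333)·(-1.8333) + (1.1667)·(1.1667) + (-1.8333)·(-1.8333) + (4.1667)·(4.1667) + (-0.8333)·(-0.8333)) / 5 = 26.8333/5 = 5.3667
  S = [[9.7667, 1.1667],
 [1.1667, 5.3667]].

Step 3 — invert S. det(S) = 9.7667·5.3667 - (1.1667)² = 51.0533.
  S^{-1} = (1/det) · [[d, -b], [-b, a]] = [[0.1051, -0.0229],
 [-0.0229, 0.1913]].

Step 4 — quadratic form (x̄ - mu_0)^T · S^{-1} · (x̄ - mu_0):
  S^{-1} · (x̄ - mu_0) = (-0.1554, -0.5563),
  (x̄ - mu_0)^T · [...] = (-2.1667)·(-0.1554) + (-3.1667)·(-0.5563) = 2.0982.

Step 5 — scale by n: T² = 6 · 2.0982 = 12.5894.

T² ≈ 12.5894


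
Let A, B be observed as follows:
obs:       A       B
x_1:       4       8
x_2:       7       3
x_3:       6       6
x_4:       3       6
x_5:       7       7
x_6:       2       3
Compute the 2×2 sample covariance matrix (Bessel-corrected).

Step 1 — column means:
  mean(A) = (4 + 7 + 6 + 3 + 7 + 2) / 6 = 29/6 = 4.8333
  mean(B) = (8 + 3 + 6 + 6 + 7 + 3) / 6 = 33/6 = 5.5

Step 2 — sample covariance S[i,j] = (1/(n-1)) · Σ_k (x_{k,i} - mean_i) · (x_{k,j} - mean_j), with n-1 = 5.
  S[A,A] = ((-0.8333)·(-0.8333) + (2.1667)·(2.1667) + (1.1667)·(1.1667) + (-1.8333)·(-1.8333) + (2.1667)·(2.1667) + (-2.8333)·(-2.8333)) / 5 = 22.8333/5 = 4.5667
  S[A,B] = ((-0.8333)·(2.5) + (2.1667)·(-2.5) + (1.1667)·(0.5) + (-1.8333)·(0.5) + (2.1667)·(1.5) + (-2.8333)·(-2.5)) / 5 = 2.5/5 = 0.5
  S[B,B] = ((2.5)·(2.5) + (-2.5)·(-2.5) + (0.5)·(0.5) + (0.5)·(0.5) + (1.5)·(1.5) + (-2.5)·(-2.5)) / 5 = 21.5/5 = 4.3

S is symmetric (S[j,i] = S[i,j]). Assembling:

S = [[4.5667, 0.5],
 [0.5, 4.3]]


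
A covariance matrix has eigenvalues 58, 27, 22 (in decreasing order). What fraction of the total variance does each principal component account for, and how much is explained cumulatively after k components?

Step 1 — total variance = trace(Sigma) = Σ λ_i = 58 + 27 + 22 = 107.

Step 2 — fraction explained by component i = λ_i / Σ λ:
  PC1: 58/107 = 0.5421
  PC2: 27/107 = 0.2523
  PC3: 22/107 = 0.2056

Step 3 — cumulative fraction after k components = (λ_1 + ... + λ_k) / Σ λ:
  k = 1: 58/107 = 0.5421
  k = 2: (58 + 27)/107 = 85/107 = 0.7944
  k = 3: (58 + 27 + 22)/107 = 107/107 = 1

Summary (fraction, with percent):

explained: PC1 0.5421 (54.21%), PC2 0.2523 (25.23%), PC3 0.2056 (20.56%);  cumulative: 0.5421, 0.7944, 1


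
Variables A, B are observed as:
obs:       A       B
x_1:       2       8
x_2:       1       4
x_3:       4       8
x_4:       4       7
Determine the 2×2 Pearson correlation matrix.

Step 1 — column means:
  mean(A) = (2 + 1 + 4 + 4) / 4 = 11/4 = 2.75
  mean(B) = (8 + 4 + 8 + 7) / 4 = 27/4 = 6.75

Step 2 — sample variances and covariances s[i,j] = (1/(n-1)) · Σ_k (x_{k,i} - mean_i) · (x_{k,j} - mean_j), with n-1 = 3:
  s[A,A] = ((-0.75)·(-0.75) + (-1.75)·(-1.75) + (1.25)·(1.25) + (1.25)·(1.25)) / 3 = 6.75/3 = 2.25
  s[A,B] = ((-0.75)·(1.25) + (-1.75)·(-2.75) + (1.25)·(1.25) + (1.25)·(0.25)) / 3 = 5.75/3 = 1.9167
  s[B,B] = ((1.25)·(1.25) + (-2.75)·(-2.75) + (1.25)·(1.25) + (0.25)·(0.25)) / 3 = 10.75/3 = 3.5833
  Sample standard deviations s_i = √(s[i,i]):
  s(A) = √(2.25) = 1.5
  s(B) = √(3.5833) = 1.893

Step 3 — r_{ij} = s_{ij} / (s_i · s_j):
  r[A,A] = 1 (diagonal).
  r[A,B] = 1.9167 / (1.5 · 1.893) = 1.9167 / 2.8395 = 0.675
  r[B,B] = 1 (diagonal).

R is symmetric with unit diagonal. Assembling:

R = [[1, 0.675],
 [0.675, 1]]


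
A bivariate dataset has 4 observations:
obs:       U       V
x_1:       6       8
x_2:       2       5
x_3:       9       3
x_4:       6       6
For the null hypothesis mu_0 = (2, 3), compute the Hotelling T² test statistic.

Step 1 — sample mean vector:
  mean(U) = (6 + 2 + 9 + 6) / 4 = 23/4 = 5.75
  mean(V) = (8 + 5 + 3 + 6) / 4 = 22/4 = 5.5
  x̄ = (5.75, 5.5),  deviation x̄ - mu_0 = (5.75, 5.5) - (2, 3) = (3.75, 2.5).

Step 2 — sample covariance matrix, S[i,j] = (1/(n-1)) · Σ_k (x_{k,i} - mean_i) · (x_{k,j} - mean_j), divisor n-1 = 3:
  S[U,U] = ((0.25)·(0.25) + (-3.75)·(-3.75) + (3.25)·(3.25) + (0.25)·(0.25)) / 3 = 24.75/3 = 8.25
  S[U,V] = ((0.25)·(2.5) + (-3.75)·(-0.5) + (3.25)·(-2.5) + (0.25)·(0.5)) / 3 = -5.5/3 = -1.8333
  S[V,V] = ((2.5)·(2.5) + (-0.5)·(-0.5) + (-2.5)·(-2.5) + (0.5)·(0.5)) / 3 = 13/3 = 4.3333
  S = [[8.25, -1.8333],
 [-1.8333, 4.3333]].

Step 3 — invert S. det(S) = 8.25·4.3333 - (-1.8333)² = 32.3889.
  S^{-1} = (1/det) · [[d, -b], [-b, a]] = [[0.1338, 0.0566],
 [0.0566, 0.2547]].

Step 4 — quadratic form (x̄ - mu_0)^T · S^{-1} · (x̄ - mu_0):
  S^{-1} · (x̄ - mu_0) = (0.6432, 0.8491),
  (x̄ - mu_0)^T · [...] = (3.75)·(0.6432) + (2.5)·(0.8491) = 4.5347.

Step 5 — scale by n: T² = 4 · 4.5347 = 18.1389.

T² ≈ 18.1389


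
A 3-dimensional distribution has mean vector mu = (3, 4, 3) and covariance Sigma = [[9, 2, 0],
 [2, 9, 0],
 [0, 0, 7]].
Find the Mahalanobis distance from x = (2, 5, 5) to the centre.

Step 1 — centre the observation: (x - mu) = (-1, 1, 2).

Step 2 — invert Sigma (cofactor / det for 3×3, or solve directly):
  Sigma^{-1} = [[0.1169, -0.026, 0],
 [-0.026, 0.1169, 0],
 [0, 0, 0.1429]].

Step 3 — form the quadratic (x - mu)^T · Sigma^{-1} · (x - mu):
  Sigma^{-1} · (x - mu) = (-0.1429, 0.1429, 0.2857).
  (x - mu)^T · [Sigma^{-1} · (x - mu)] = (-1)·(-0.1429) + (1)·(0.1429) + (2)·(0.2857) = 0.8571.

Step 4 — take square root: d = √(0.8571) ≈ 0.9258.

d(x, mu) = √(0.8571) ≈ 0.9258


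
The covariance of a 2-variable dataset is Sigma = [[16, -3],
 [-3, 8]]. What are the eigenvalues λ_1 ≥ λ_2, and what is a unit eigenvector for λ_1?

Step 1 — characteristic polynomial of 2×2 Sigma:
  det(Sigma - λI) = λ² - trace · λ + det = 0.
  trace = 16 + 8 = 24, det = 16·8 - (-3)² = 119.
Step 2 — discriminant:
  Δ = trace² - 4·det = 576 - 476 = 100.
Step 3 — eigenvalues:
  λ = (trace ± √Δ)/2 = (24 ± 10)/2,
  λ_1 = 17,  λ_2 = 7.

Step 4 — unit eigenvector for λ_1: solve (Sigma - λ_1 I)v = 0. First row:
  (16 - 17)·v_x + (-3)·v_y = 0, i.e. (-1)·v_x + (-3)·v_y = 0,
  so v ∝ (b, λ_1 - a) = (-3, 1); multiply by -1 so the first entry is positive: u = (3, -1).
  ||u|| = √((3)² + (-1)²) = √(10) ≈ 3.1623,
  v_1 = u/||u|| ≈ (0.9487, -0.3162) (||v_1|| = 1).

λ_1 = 17,  λ_2 = 7;  v_1 ≈ (0.9487, -0.3162)


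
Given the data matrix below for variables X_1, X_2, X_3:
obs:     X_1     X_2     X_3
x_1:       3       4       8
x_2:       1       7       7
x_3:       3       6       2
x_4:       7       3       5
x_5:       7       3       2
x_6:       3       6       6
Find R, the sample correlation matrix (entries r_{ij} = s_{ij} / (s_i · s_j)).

Step 1 — column means:
  mean(X_1) = (3 + 1 + 3 + 7 + 7 + 3) / 6 = 24/6 = 4
  mean(X_2) = (4 + 7 + 6 + 3 + 3 + 6) / 6 = 29/6 = 4.8333
  mean(X_3) = (8 + 7 + 2 + 5 + 2 + 6) / 6 = 30/6 = 5

Step 2 — sample variances and covariances s[i,j] = (1/(n-1)) · Σ_k (x_{k,i} - mean_i) · (x_{k,j} - mean_j), with n-1 = 5:
  s[X_1,X_1] = ((-1)·(-1) + (-3)·(-3) + (-1)·(-1) + (3)·(3) + (3)·(3) + (-1)·(-1)) / 5 = 30/5 = 6
  s[X_1,X_2] = ((-1)·(-0.8333) + (-3)·(2.1667) + (-1)·(1.1667) + (3)·(-1.8333) + (3)·(-1.8333) + (-1)·(1.1667)) / 5 = -19/5 = -3.8
  s[X_1,X_3] = ((-1)·(3) + (-3)·(2) + (-1)·(-3) + (3)·(0) + (3)·(-3) + (-1)·(1)) / 5 = -16/5 = -3.2
  s[X_2,X_2] = ((-0.8333)·(-0.8333) + (2.1667)·(2.1667) + (1.1667)·(1.1667) + (-1.8333)·(-1.8333) + (-1.8333)·(-1.8333) + (1.1667)·(1.1667)) / 5 = 14.8333/5 = 2.9667
  s[X_2,X_3] = ((-0.8333)·(3) + (2.1667)·(2) + (1.1667)·(-3) + (-1.8333)·(0) + (-1.8333)·(-3) + (1.1667)·(1)) / 5 = 5/5 = 1
  s[X_3,X_3] = ((3)·(3) + (2)·(2) + (-3)·(-3) + (0)·(0) + (-3)·(-3) + (1)·(1)) / 5 = 32/5 = 6.4
  Sample standard deviations s_i = √(s[i,i]):
  s(X_1) = √(6) = 2.4495
  s(X_2) = √(2.9667) = 1.7224
  s(X_3) = √(6.4) = 2.5298

Step 3 — r_{ij} = s_{ij} / (s_i · s_j):
  r[X_1,X_1] = 1 (diagonal).
  r[X_1,X_2] = -3.8 / (2.4495 · 1.7224) = -3.8 / 4.219 = -0.9007
  r[X_1,X_3] = -3.2 / (2.4495 · 2.5298) = -3.2 / 6.1968 = -0.5164
  r[X_2,X_2] = 1 (diagonal).
  r[X_2,X_3] = 1 / (1.7224 · 2.5298) = 1 / 4.3574 = 0.2295
  r[X_3,X_3] = 1 (diagonal).

R is symmetric with unit diagonal. Assembling:

R = [[1, -0.9007, -0.5164],
 [-0.9007, 1, 0.2295],
 [-0.5164, 0.2295, 1]]


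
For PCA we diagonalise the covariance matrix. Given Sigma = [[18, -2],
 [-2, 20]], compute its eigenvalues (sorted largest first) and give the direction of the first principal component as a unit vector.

Step 1 — characteristic polynomial of 2×2 Sigma:
  det(Sigma - λI) = λ² - trace · λ + det = 0.
  trace = 18 + 20 = 38, det = 18·20 - (-2)² = 356.
Step 2 — discriminant:
  Δ = trace² - 4·det = 1444 - 1424 = 20.
Step 3 — eigenvalues:
  λ = (trace ± √Δ)/2 = (38 ± 4.4721)/2,
  λ_1 = 21.2361,  λ_2 = 16.7639.

Step 4 — unit eigenvector for λ_1: solve (Sigma - λ_1 I)v = 0. First row:
  (18 - 21.2361)·v_x + (-2)·v_y = 0, i.e. (-3.2361)·v_x + (-2)·v_y = 0,
  so v ∝ (b, λ_1 - a) = (-2, 3.2361); multiply by -1 so the first entry is positive: u = (2, -3.2361).
  ||u|| = √((2)² + (-3.2361)²) = √(14.4721) ≈ 3.8042,
  v_1 = u/||u|| ≈ (0.5257, -0.8507) (||v_1|| = 1).

λ_1 = 21.2361,  λ_2 = 16.7639;  v_1 ≈ (0.5257, -0.8507)


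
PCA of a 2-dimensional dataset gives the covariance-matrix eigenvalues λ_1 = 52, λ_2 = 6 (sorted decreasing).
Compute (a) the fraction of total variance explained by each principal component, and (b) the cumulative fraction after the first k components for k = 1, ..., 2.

Step 1 — total variance = trace(Sigma) = Σ λ_i = 52 + 6 = 58.

Step 2 — fraction explained by component i = λ_i / Σ λ:
  PC1: 52/58 = 0.8966
  PC2: 6/58 = 0.1034

Step 3 — cumulative fraction after k components = (λ_1 + ... + λ_k) / Σ λ:
  k = 1: 52/58 = 0.8966
  k = 2: (52 + 6)/58 = 58/58 = 1

Summary (fraction, with percent):

explained: PC1 0.8966 (89.66%), PC2 0.1034 (10.34%);  cumulative: 0.8966, 1


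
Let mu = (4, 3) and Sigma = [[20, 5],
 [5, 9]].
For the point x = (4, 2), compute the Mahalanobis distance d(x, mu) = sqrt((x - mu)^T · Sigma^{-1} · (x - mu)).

Step 1 — centre the observation: (x - mu) = (0, -1).

Step 2 — invert Sigma. det(Sigma) = 20·9 - (5)² = 155.
  Sigma^{-1} = (1/det) · [[d, -b], [-b, a]] = [[0.0581, -0.0323],
 [-0.0323, 0.129]].

Step 3 — form the quadratic (x - mu)^T · Sigma^{-1} · (x - mu):
  Sigma^{-1} · (x - mu) = (0.0323, -0.129).
  (x - mu)^T · [Sigma^{-1} · (x - mu)] = (0)·(0.0323) + (-1)·(-0.129) = 0.129.

Step 4 — take square root: d = √(0.129) ≈ 0.3592.

d(x, mu) = √(0.129) ≈ 0.3592


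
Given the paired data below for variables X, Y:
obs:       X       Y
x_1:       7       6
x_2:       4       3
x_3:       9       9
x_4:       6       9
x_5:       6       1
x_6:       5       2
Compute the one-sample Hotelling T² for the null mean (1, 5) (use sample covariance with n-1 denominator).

Step 1 — sample mean vector:
  mean(X) = (7 + 4 + 9 + 6 + 6 + 5) / 6 = 37/6 = 6.1667
  mean(Y) = (6 + 3 + 9 + 9 + 1 + 2) / 6 = 30/6 = 5
  x̄ = (6.1667, 5),  deviation x̄ - mu_0 = (6.1667, 5) - (1, 5) = (5.1667, 0).

Step 2 — sample covariance matrix, S[i,j] = (1/(n-1)) · Σ_k (x_{k,i} - mean_i) · (x_{k,j} - mean_j), divisor n-1 = 5:
  S[X,X] = ((0.8333)·(0.8333) + (-2.1667)·(-2.1667) + (2.8333)·(2.8333) + (-0.1667)·(-0.1667) + (-0.1667)·(-0.1667) + (-1.1667)·(-1.1667)) / 5 = 14.8333/5 = 2.9667
  S[X,Y] = ((0.8333)·(1) + (-2.1667)·(-2) + (2.8333)·(4) + (-0.1667)·(4) + (-0.1667)·(-4) + (-1.1667)·(-3)) / 5 = 20/5 = 4
  S[Y,Y] = ((1)·(1) + (-2)·(-2) + (4)·(4) + (4)·(4) + (-4)·(-4) + (-3)·(-3)) / 5 = 62/5 = 12.4
  S = [[2.9667, 4],
 [4, 12.4]].

Step 3 — invert S. det(S) = 2.9667·12.4 - (4)² = 20.7867.
  S^{-1} = (1/det) · [[d, -b], [-b, a]] = [[0.5965, -0.1924],
 [-0.1924, 0.1427]].

Step 4 — quadratic form (x̄ - mu_0)^T · S^{-1} · (x̄ - mu_0):
  S^{-1} · (x̄ - mu_0) = (3.0821, -0.9942),
  (x̄ - mu_0)^T · [...] = (5.1667)·(3.0821) + (0)·(-0.9942) = 15.9242.

Step 5 — scale by n: T² = 6 · 15.9242 = 95.5452.

T² ≈ 95.5452


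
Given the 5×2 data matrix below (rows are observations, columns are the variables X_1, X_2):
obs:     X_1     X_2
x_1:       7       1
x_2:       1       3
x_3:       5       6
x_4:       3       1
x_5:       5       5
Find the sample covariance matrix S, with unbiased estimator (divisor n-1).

Step 1 — column means:
  mean(X_1) = (7 + 1 + 5 + 3 + 5) / 5 = 21/5 = 4.2
  mean(X_2) = (1 + 3 + 6 + 1 + 5) / 5 = 16/5 = 3.2

Step 2 — sample covariance S[i,j] = (1/(n-1)) · Σ_k (x_{k,i} - mean_i) · (x_{k,j} - mean_j), with n-1 = 4.
  S[X_1,X_1] = ((2.8)·(2.8) + (-3.2)·(-3.2) + (0.8)·(0.8) + (-1.2)·(-1.2) + (0.8)·(0.8)) / 4 = 20.8/4 = 5.2
  S[X_1,X_2] = ((2.8)·(-2.2) + (-3.2)·(-0.2) + (0.8)·(2.8) + (-1.2)·(-2.2) + (0.8)·(1.8)) / 4 = 0.8/4 = 0.2
  S[X_2,X_2] = ((-2.2)·(-2.2) + (-0.2)·(-0.2) + (2.8)·(2.8) + (-2.2)·(-2.2) + (1.8)·(1.8)) / 4 = 20.8/4 = 5.2

S is symmetric (S[j,i] = S[i,j]). Assembling:

S = [[5.2, 0.2],
 [0.2, 5.2]]


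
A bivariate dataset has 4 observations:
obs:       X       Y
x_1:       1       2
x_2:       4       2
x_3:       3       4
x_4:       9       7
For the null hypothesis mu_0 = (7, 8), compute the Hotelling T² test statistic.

Step 1 — sample mean vector:
  mean(X) = (1 + 4 + 3 + 9) / 4 = 17/4 = 4.25
  mean(Y) = (2 + 2 + 4 + 7) / 4 = 15/4 = 3.75
  x̄ = (4.25, 3.75),  deviation x̄ - mu_0 = (4.25, 3.75) - (7, 8) = (-2.75, -4.25).

Step 2 — sample covariance matrix, S[i,j] = (1/(n-1)) · Σ_k (x_{k,i} - mean_i) · (x_{k,j} - mean_j), divisor n-1 = 3:
  S[X,X] = ((-3.25)·(-3.25) + (-0.25)·(-0.25) + (-1.25)·(-1.25) + (4.75)·(4.75)) / 3 = 34.75/3 = 11.5833
  S[X,Y] = ((-3.25)·(-1.75) + (-0.25)·(-1.75) + (-1.25)·(0.25) + (4.75)·(3.25)) / 3 = 21.25/3 = 7.0833
  S[Y,Y] = ((-1.75)·(-1.75) + (-1.75)·(-1.75) + (0.25)·(0.25) + (3.25)·(3.25)) / 3 = 16.75/3 = 5.5833
  S = [[11.5833, 7.0833],
 [7.0833, 5.5833]].

Step 3 — invert S. det(S) = 11.5833·5.5833 - (7.0833)² = 14.5.
  S^{-1} = (1/det) · [[d, -b], [-b, a]] = [[0.3851, -0.4885],
 [-0.4885, 0.7989]].

Step 4 — quadratic form (x̄ - mu_0)^T · S^{-1} · (x̄ - mu_0):
  S^{-1} · (x̄ - mu_0) = (1.0172, -2.0517),
  (x̄ - mu_0)^T · [...] = (-2.75)·(1.0172) + (-4.25)·(-2.0517) = 5.9224.

Step 5 — scale by n: T² = 4 · 5.9224 = 23.6897.

T² ≈ 23.6897


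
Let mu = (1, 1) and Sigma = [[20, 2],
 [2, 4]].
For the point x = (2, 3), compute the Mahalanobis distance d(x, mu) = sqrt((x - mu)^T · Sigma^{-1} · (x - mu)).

Step 1 — centre the observation: (x - mu) = (1, 2).

Step 2 — invert Sigma. det(Sigma) = 20·4 - (2)² = 76.
  Sigma^{-1} = (1/det) · [[d, -b], [-b, a]] = [[0.0526, -0.0263],
 [-0.0263, 0.2632]].

Step 3 — form the quadratic (x - mu)^T · Sigma^{-1} · (x - mu):
  Sigma^{-1} · (x - mu) = (0, 0.5).
  (x - mu)^T · [Sigma^{-1} · (x - mu)] = (1)·(0) + (2)·(0.5) = 1.

Step 4 — take square root: d = √(1) ≈ 1.

d(x, mu) = √(1) ≈ 1


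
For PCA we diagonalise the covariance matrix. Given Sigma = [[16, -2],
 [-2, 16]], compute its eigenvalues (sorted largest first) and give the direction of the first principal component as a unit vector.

Step 1 — characteristic polynomial of 2×2 Sigma:
  det(Sigma - λI) = λ² - trace · λ + det = 0.
  trace = 16 + 16 = 32, det = 16·16 - (-2)² = 252.
Step 2 — discriminant:
  Δ = trace² - 4·det = 1024 - 1008 = 16.
Step 3 — eigenvalues:
  λ = (trace ± √Δ)/2 = (32 ± 4)/2,
  λ_1 = 18,  λ_2 = 14.

Step 4 — unit eigenvector for λ_1: solve (Sigma - λ_1 I)v = 0. First row:
  (16 - 18)·v_x + (-2)·v_y = 0, i.e. (-2)·v_x + (-2)·v_y = 0,
  so v ∝ (b, λ_1 - a) = (-2, 2); multiply by -1 so the first entry is positive: u = (2, -2).
  ||u|| = √((2)² + (-2)²) = √(8) ≈ 2.8284,
  v_1 = u/||u|| ≈ (0.7071, -0.7071) (||v_1|| = 1).

λ_1 = 18,  λ_2 = 14;  v_1 ≈ (0.7071, -0.7071)


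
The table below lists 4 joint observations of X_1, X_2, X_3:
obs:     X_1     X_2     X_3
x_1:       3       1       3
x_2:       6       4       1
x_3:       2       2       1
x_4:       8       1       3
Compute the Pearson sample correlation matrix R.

Step 1 — column means:
  mean(X_1) = (3 + 6 + 2 + 8) / 4 = 19/4 = 4.75
  mean(X_2) = (1 + 4 + 2 + 1) / 4 = 8/4 = 2
  mean(X_3) = (3 + 1 + 1 + 3) / 4 = 8/4 = 2

Step 2 — sample variances and covariances s[i,j] = (1/(n-1)) · Σ_k (x_{k,i} - mean_i) · (x_{k,j} - mean_j), with n-1 = 3:
  s[X_1,X_1] = ((-1.75)·(-1.75) + (1.25)·(1.25) + (-2.75)·(-2.75) + (3.25)·(3.25)) / 3 = 22.75/3 = 7.5833
  s[X_1,X_2] = ((-1.75)·(-1) + (1.25)·(2) + (-2.75)·(0) + (3.25)·(-1)) / 3 = 1/3 = 0.3333
  s[X_1,X_3] = ((-1.75)·(1) + (1.25)·(-1) + (-2.75)·(-1) + (3.25)·(1)) / 3 = 3/3 = 1
  s[X_2,X_2] = ((-1)·(-1) + (2)·(2) + (0)·(0) + (-1)·(-1)) / 3 = 6/3 = 2
  s[X_2,X_3] = ((-1)·(1) + (2)·(-1) + (0)·(-1) + (-1)·(1)) / 3 = -4/3 = -1.3333
  s[X_3,X_3] = ((1)·(1) + (-1)·(-1) + (-1)·(-1) + (1)·(1)) / 3 = 4/3 = 1.3333
  Sample standard deviations s_i = √(s[i,i]):
  s(X_1) = √(7.5833) = 2.7538
  s(X_2) = √(2) = 1.4142
  s(X_3) = √(1.3333) = 1.1547

Step 3 — r_{ij} = s_{ij} / (s_i · s_j):
  r[X_1,X_1] = 1 (diagonal).
  r[X_1,X_2] = 0.3333 / (2.7538 · 1.4142) = 0.3333 / 3.8944 = 0.0856
  r[X_1,X_3] = 1 / (2.7538 · 1.1547) = 1 / 3.1798 = 0.3145
  r[X_2,X_2] = 1 (diagonal).
  r[X_2,X_3] = -1.3333 / (1.4142 · 1.1547) = -1.3333 / 1.633 = -0.8165
  r[X_3,X_3] = 1 (diagonal).

R is symmetric with unit diagonal. Assembling:

R = [[1, 0.0856, 0.3145],
 [0.0856, 1, -0.8165],
 [0.3145, -0.8165, 1]]


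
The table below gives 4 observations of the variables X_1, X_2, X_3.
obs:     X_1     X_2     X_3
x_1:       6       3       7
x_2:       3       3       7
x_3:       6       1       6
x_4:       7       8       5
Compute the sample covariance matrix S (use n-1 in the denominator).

Step 1 — column means:
  mean(X_1) = (6 + 3 + 6 + 7) / 4 = 22/4 = 5.5
  mean(X_2) = (3 + 3 + 1 + 8) / 4 = 15/4 = 3.75
  mean(X_3) = (7 + 7 + 6 + 5) / 4 = 25/4 = 6.25

Step 2 — sample covariance S[i,j] = (1/(n-1)) · Σ_k (x_{k,i} - mean_i) · (x_{k,j} - mean_j), with n-1 = 3.
  S[X_1,X_1] = ((0.5)·(0.5) + (-2.5)·(-2.5) + (0.5)·(0.5) + (1.5)·(1.5)) / 3 = 9/3 = 3
  S[X_1,X_2] = ((0.5)·(-0.75) + (-2.5)·(-0.75) + (0.5)·(-2.75) + (1.5)·(4.25)) / 3 = 6.5/3 = 2.1667
  S[X_1,X_3] = ((0.5)·(0.75) + (-2.5)·(0.75) + (0.5)·(-0.25) + (1.5)·(-1.25)) / 3 = -3.5/3 = -1.1667
  S[X_2,X_2] = ((-0.75)·(-0.75) + (-0.75)·(-0.75) + (-2.75)·(-2.75) + (4.25)·(4.25)) / 3 = 26.75/3 = 8.9167
  S[X_2,X_3] = ((-0.75)·(0.75) + (-0.75)·(0.75) + (-2.75)·(-0.25) + (4.25)·(-1.25)) / 3 = -5.75/3 = -1.9167
  S[X_3,X_3] = ((0.75)·(0.75) + (0.75)·(0.75) + (-0.25)·(-0.25) + (-1.25)·(-1.25)) / 3 = 2.75/3 = 0.9167

S is symmetric (S[j,i] = S[i,j]). Assembling:

S = [[3, 2.1667, -1.1667],
 [2.1667, 8.9167, -1.9167],
 [-1.1667, -1.9167, 0.9167]]


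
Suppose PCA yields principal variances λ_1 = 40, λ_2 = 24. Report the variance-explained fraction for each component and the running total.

Step 1 — total variance = trace(Sigma) = Σ λ_i = 40 + 24 = 64.

Step 2 — fraction explained by component i = λ_i / Σ λ:
  PC1: 40/64 = 0.625
  PC2: 24/64 = 0.375

Step 3 — cumulative fraction after k components = (λ_1 + ... + λ_k) / Σ λ:
  k = 1: 40/64 = 0.625
  k = 2: (40 + 24)/64 = 64/64 = 1

Summary (fraction, with percent):

explained: PC1 0.625 (62.5%), PC2 0.375 (37.5%);  cumulative: 0.625, 1


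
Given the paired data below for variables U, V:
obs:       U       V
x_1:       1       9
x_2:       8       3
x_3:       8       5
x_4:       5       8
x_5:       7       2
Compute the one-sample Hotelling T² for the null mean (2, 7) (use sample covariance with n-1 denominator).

Step 1 — sample mean vector:
  mean(U) = (1 + 8 + 8 + 5 + 7) / 5 = 29/5 = 5.8
  mean(V) = (9 + 3 + 5 + 8 + 2) / 5 = 27/5 = 5.4
  x̄ = (5.8, 5.4),  deviation x̄ - mu_0 = (5.8, 5.4) - (2, 7) = (3.8, -1.6).

Step 2 — sample covariance matrix, S[i,j] = (1/(n-1)) · Σ_k (x_{k,i} - mean_i) · (x_{k,j} - mean_j), divisor n-1 = 4:
  S[U,U] = ((-4.8)·(-4.8) + (2.2)·(2.2) + (2.2)·(2.2) + (-0.8)·(-0.8) + (1.2)·(1.2)) / 4 = 34.8/4 = 8.7
  S[U,V] = ((-4.8)·(3.6) + (2.2)·(-2.4) + (2.2)·(-0.4) + (-0.8)·(2.6) + (1.2)·(-3.4)) / 4 = -29.6/4 = -7.4
  S[V,V] = ((3.6)·(3.6) + (-2.4)·(-2.4) + (-0.4)·(-0.4) + (2.6)·(2.6) + (-3.4)·(-3.4)) / 4 = 37.2/4 = 9.3
  S = [[8.7, -7.4],
 [-7.4, 9.3]].

Step 3 — invert S. det(S) = 8.7·9.3 - (-7.4)² = 26.15.
  S^{-1} = (1/det) · [[d, -b], [-b, a]] = [[0.3556, 0.283],
 [0.283, 0.3327]].

Step 4 — quadratic form (x̄ - mu_0)^T · S^{-1} · (x̄ - mu_0):
  S^{-1} · (x̄ - mu_0) = (0.8987, 0.543),
  (x̄ - mu_0)^T · [...] = (3.8)·(0.8987) + (-1.6)·(0.543) = 2.5461.

Step 5 — scale by n: T² = 5 · 2.5461 = 12.7304.

T² ≈ 12.7304


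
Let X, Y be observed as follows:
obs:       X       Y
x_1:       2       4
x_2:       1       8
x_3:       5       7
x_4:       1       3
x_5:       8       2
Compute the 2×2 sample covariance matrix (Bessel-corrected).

Step 1 — column means:
  mean(X) = (2 + 1 + 5 + 1 + 8) / 5 = 17/5 = 3.4
  mean(Y) = (4 + 8 + 7 + 3 + 2) / 5 = 24/5 = 4.8

Step 2 — sample covariance S[i,j] = (1/(n-1)) · Σ_k (x_{k,i} - mean_i) · (x_{k,j} - mean_j), with n-1 = 4.
  S[X,X] = ((-1.4)·(-1.4) + (-2.4)·(-2.4) + (1.6)·(1.6) + (-2.4)·(-2.4) + (4.6)·(4.6)) / 4 = 37.2/4 = 9.3
  S[X,Y] = ((-1.4)·(-0.8) + (-2.4)·(3.2) + (1.6)·(2.2) + (-2.4)·(-1.8) + (4.6)·(-2.8)) / 4 = -11.6/4 = -2.9
  S[Y,Y] = ((-0.8)·(-0.8) + (3.2)·(3.2) + (2.2)·(2.2) + (-1.8)·(-1.8) + (-2.8)·(-2.8)) / 4 = 26.8/4 = 6.7

S is symmetric (S[j,i] = S[i,j]). Assembling:

S = [[9.3, -2.9],
 [-2.9, 6.7]]


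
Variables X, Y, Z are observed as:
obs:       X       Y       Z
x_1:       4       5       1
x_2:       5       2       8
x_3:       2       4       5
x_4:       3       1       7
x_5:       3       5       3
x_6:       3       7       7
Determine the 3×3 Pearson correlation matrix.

Step 1 — column means:
  mean(X) = (4 + 5 + 2 + 3 + 3 + 3) / 6 = 20/6 = 3.3333
  mean(Y) = (5 + 2 + 4 + 1 + 5 + 7) / 6 = 24/6 = 4
  mean(Z) = (1 + 8 + 5 + 7 + 3 + 7) / 6 = 31/6 = 5.1667

Step 2 — sample variances and covariances s[i,j] = (1/(n-1)) · Σ_k (x_{k,i} - mean_i) · (x_{k,j} - mean_j), with n-1 = 5:
  s[X,X] = ((0.6667)·(0.6667) + (1.6667)·(1.6667) + (-1.3333)·(-1.3333) + (-0.3333)·(-0.3333) + (-0.3333)·(-0.3333) + (-0.3333)·(-0.3333)) / 5 = 5.3333/5 = 1.0667
  s[X,Y] = ((0.6667)·(1) + (1.6667)·(-2) + (-1.3333)·(0) + (-0.3333)·(-3) + (-0.3333)·(1) + (-0.3333)·(3)) / 5 = -3/5 = -0.6
  s[X,Z] = ((0.6667)·(-4.1667) + (1.6667)·(2.8333) + (-1.3333)·(-0.1667) + (-0.3333)·(1.8333) + (-0.3333)·(-2.1667) + (-0.3333)·(1.8333)) / 5 = 1.6667/5 = 0.3333
  s[Y,Y] = ((1)·(1) + (-2)·(-2) + (0)·(0) + (-3)·(-3) + (1)·(1) + (3)·(3)) / 5 = 24/5 = 4.8
  s[Y,Z] = ((1)·(-4.1667) + (-2)·(2.8333) + (0)·(-0.1667) + (-3)·(1.8333) + (1)·(-2.1667) + (3)·(1.8333)) / 5 = -12/5 = -2.4
  s[Z,Z] = ((-4.1667)·(-4.1667) + (2.8333)·(2.8333) + (-0.1667)·(-0.1667) + (1.8333)·(1.8333) + (-2.1667)·(-2.1667) + (1.8333)·(1.8333)) / 5 = 36.8333/5 = 7.3667
  Sample standard deviations s_i = √(s[i,i]):
  s(X) = √(1.0667) = 1.0328
  s(Y) = √(4.8) = 2.1909
  s(Z) = √(7.3667) = 2.7142

Step 3 — r_{ij} = s_{ij} / (s_i · s_j):
  r[X,X] = 1 (diagonal).
  r[X,Y] = -0.6 / (1.0328 · 2.1909) = -0.6 / 2.2627 = -0.2652
  r[X,Z] = 0.3333 / (1.0328 · 2.7142) = 0.3333 / 2.8032 = 0.1189
  r[Y,Y] = 1 (diagonal).
  r[Y,Z] = -2.4 / (2.1909 · 2.7142) = -2.4 / 5.9464 = -0.4036
  r[Z,Z] = 1 (diagonal).

R is symmetric with unit diagonal. Assembling:

R = [[1, -0.2652, 0.1189],
 [-0.2652, 1, -0.4036],
 [0.1189, -0.4036, 1]]


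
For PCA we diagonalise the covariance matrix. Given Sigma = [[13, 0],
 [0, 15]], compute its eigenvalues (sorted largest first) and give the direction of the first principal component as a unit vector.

Step 1 — characteristic polynomial of 2×2 Sigma:
  det(Sigma - λI) = λ² - trace · λ + det = 0.
  trace = 13 + 15 = 28, det = 13·15 - (0)² = 195.
Step 2 — discriminant:
  Δ = trace² - 4·det = 784 - 780 = 4.
Step 3 — eigenvalues:
  λ = (trace ± √Δ)/2 = (28 ± 2)/2,
  λ_1 = 15,  λ_2 = 13.

Step 4 — unit eigenvector for λ_1: Sigma is diagonal, so its eigenvectors are the coordinate axes. λ_1 = 15 is the diagonal entry on the second coordinate axis, hence
  v_1 = (0, 1) (||v_1|| = 1).

λ_1 = 15,  λ_2 = 13;  v_1 ≈ (0, 1)


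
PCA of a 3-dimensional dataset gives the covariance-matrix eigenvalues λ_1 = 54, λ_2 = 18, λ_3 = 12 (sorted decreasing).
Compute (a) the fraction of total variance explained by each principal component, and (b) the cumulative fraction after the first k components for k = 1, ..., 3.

Step 1 — total variance = trace(Sigma) = Σ λ_i = 54 + 18 + 12 = 84.

Step 2 — fraction explained by component i = λ_i / Σ λ:
  PC1: 54/84 = 0.6429
  PC2: 18/84 = 0.2143
  PC3: 12/84 = 0.1429

Step 3 — cumulative fraction after k components = (λ_1 + ... + λ_k) / Σ λ:
  k = 1: 54/84 = 0.6429
  k = 2: (54 + 18)/84 = 72/84 = 0.8571
  k = 3: (54 + 18 + 12)/84 = 84/84 = 1

Summary (fraction, with percent):

explained: PC1 0.6429 (64.29%), PC2 0.2143 (21.43%), PC3 0.1429 (14.29%);  cumulative: 0.6429, 0.8571, 1


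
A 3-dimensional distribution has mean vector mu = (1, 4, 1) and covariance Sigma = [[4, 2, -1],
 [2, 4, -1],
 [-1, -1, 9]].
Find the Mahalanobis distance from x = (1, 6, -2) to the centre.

Step 1 — centre the observation: (x - mu) = (0, 2, -3).

Step 2 — invert Sigma (cofactor / det for 3×3, or solve directly):
  Sigma^{-1} = [[0.3365, -0.1635, 0.0192],
 [-0.1635, 0.3365, 0.0192],
 [0.0192, 0.0192, 0.1154]].

Step 3 — form the quadratic (x - mu)^T · Sigma^{-1} · (x - mu):
  Sigma^{-1} · (x - mu) = (-0.3846, 0.6154, -0.3077).
  (x - mu)^T · [Sigma^{-1} · (x - mu)] = (0)·(-0.3846) + (2)·(0.6154) + (-3)·(-0.3077) = 2.1538.

Step 4 — take square root: d = √(2.1538) ≈ 1.4676.

d(x, mu) = √(2.1538) ≈ 1.4676


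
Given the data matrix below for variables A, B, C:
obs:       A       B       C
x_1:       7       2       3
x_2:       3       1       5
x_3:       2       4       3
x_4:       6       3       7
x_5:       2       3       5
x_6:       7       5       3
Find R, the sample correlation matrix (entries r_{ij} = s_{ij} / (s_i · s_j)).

Step 1 — column means:
  mean(A) = (7 + 3 + 2 + 6 + 2 + 7) / 6 = 27/6 = 4.5
  mean(B) = (2 + 1 + 4 + 3 + 3 + 5) / 6 = 18/6 = 3
  mean(C) = (3 + 5 + 3 + 7 + 5 + 3) / 6 = 26/6 = 4.3333

Step 2 — sample variances and covariances s[i,j] = (1/(n-1)) · Σ_k (x_{k,i} - mean_i) · (x_{k,j} - mean_j), with n-1 = 5:
  s[A,A] = ((2.5)·(2.5) + (-1.5)·(-1.5) + (-2.5)·(-2.5) + (1.5)·(1.5) + (-2.5)·(-2.5) + (2.5)·(2.5)) / 5 = 29.5/5 = 5.9
  s[A,B] = ((2.5)·(-1) + (-1.5)·(-2) + (-2.5)·(1) + (1.5)·(0) + (-2.5)·(0) + (2.5)·(2)) / 5 = 3/5 = 0.6
  s[A,C] = ((2.5)·(-1.3333) + (-1.5)·(0.6667) + (-2.5)·(-1.3333) + (1.5)·(2.6667) + (-2.5)·(0.6667) + (2.5)·(-1.3333)) / 5 = -2/5 = -0.4
  s[B,B] = ((-1)·(-1) + (-2)·(-2) + (1)·(1) + (0)·(0) + (0)·(0) + (2)·(2)) / 5 = 10/5 = 2
  s[B,C] = ((-1)·(-1.3333) + (-2)·(0.6667) + (1)·(-1.3333) + (0)·(2.6667) + (0)·(0.6667) + (2)·(-1.3333)) / 5 = -4/5 = -0.8
  s[C,C] = ((-1.3333)·(-1.3333) + (0.6667)·(0.6667) + (-1.3333)·(-1.3333) + (2.6667)·(2.6667) + (0.6667)·(0.6667) + (-1.3333)·(-1.3333)) / 5 = 13.3333/5 = 2.6667
  Sample standard deviations s_i = √(s[i,i]):
  s(A) = √(5.9) = 2.429
  s(B) = √(2) = 1.4142
  s(C) = √(2.6667) = 1.633

Step 3 — r_{ij} = s_{ij} / (s_i · s_j):
  r[A,A] = 1 (diagonal).
  r[A,B] = 0.6 / (2.429 · 1.4142) = 0.6 / 3.4351 = 0.1747
  r[A,C] = -0.4 / (2.429 · 1.633) = -0.4 / 3.9665 = -0.1008
  r[B,B] = 1 (diagonal).
  r[B,C] = -0.8 / (1.4142 · 1.633) = -0.8 / 2.3094 = -0.3464
  r[C,C] = 1 (diagonal).

R is symmetric with unit diagonal. Assembling:

R = [[1, 0.1747, -0.1008],
 [0.1747, 1, -0.3464],
 [-0.1008, -0.3464, 1]]


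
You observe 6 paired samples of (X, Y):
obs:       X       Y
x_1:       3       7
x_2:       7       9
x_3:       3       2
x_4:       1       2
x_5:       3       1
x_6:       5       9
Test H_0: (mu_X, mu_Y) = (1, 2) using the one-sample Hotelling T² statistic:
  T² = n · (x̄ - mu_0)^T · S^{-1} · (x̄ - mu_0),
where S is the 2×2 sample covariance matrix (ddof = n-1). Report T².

Step 1 — sample mean vector:
  mean(X) = (3 + 7 + 3 + 1 + 3 + 5) / 6 = 22/6 = 3.6667
  mean(Y) = (7 + 9 + 2 + 2 + 1 + 9) / 6 = 30/6 = 5
  x̄ = (3.6667, 5),  deviation x̄ - mu_0 = (3.6667, 5) - (1, 2) = (2.6667, 3).

Step 2 — sample covariance matrix, S[i,j] = (1/(n-1)) · Σ_k (x_{k,i} - mean_i) · (x_{k,j} - mean_j), divisor n-1 = 5:
  S[X,X] = ((-0.6667)·(-0.6667) + (3.3333)·(3.3333) + (-0.6667)·(-0.6667) + (-2.6667)·(-2.6667) + (-0.6667)·(-0.6667) + (1.3333)·(1.3333)) / 5 = 21.3333/5 = 4.2667
  S[X,Y] = ((-0.6667)·(2) + (3.3333)·(4) + (-0.6667)·(-3) + (-2.6667)·(-3) + (-0.6667)·(-4) + (1.3333)·(4)) / 5 = 30/5 = 6
  S[Y,Y] = ((2)·(2) + (4)·(4) + (-3)·(-3) + (-3)·(-3) + (-4)·(-4) + (4)·(4)) / 5 = 70/5 = 14
  S = [[4.2667, 6],
 [6, 14]].

Step 3 — invert S. det(S) = 4.2667·14 - (6)² = 23.7333.
  S^{-1} = (1/det) · [[d, -b], [-b, a]] = [[0.5899, -0.2528],
 [-0.2528, 0.1798]].

Step 4 — quadratic form (x̄ - mu_0)^T · S^{-1} · (x̄ - mu_0):
  S^{-1} · (x̄ - mu_0) = (0.8146, -0.1348),
  (x̄ - mu_0)^T · [...] = (2.6667)·(0.8146) + (3)·(-0.1348) = 1.7678.

Step 5 — scale by n: T² = 6 · 1.7678 = 10.6067.

T² ≈ 10.6067
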